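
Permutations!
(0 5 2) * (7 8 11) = (0 5 2)(7 8 11) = [5, 1, 0, 3, 4, 2, 6, 8, 11, 9, 10, 7]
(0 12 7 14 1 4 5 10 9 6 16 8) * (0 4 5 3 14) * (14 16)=(0 12 7)(1 5 10 9 6 14)(3 16 8 4)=[12, 5, 2, 16, 3, 10, 14, 0, 4, 6, 9, 11, 7, 13, 1, 15, 8]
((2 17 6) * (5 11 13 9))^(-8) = (2 17 6)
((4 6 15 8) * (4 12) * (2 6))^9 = (2 8)(4 15)(6 12)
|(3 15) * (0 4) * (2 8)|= |(0 4)(2 8)(3 15)|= 2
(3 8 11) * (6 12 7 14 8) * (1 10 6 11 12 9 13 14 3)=(1 10 6 9 13 14 8 12 7 3 11)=[0, 10, 2, 11, 4, 5, 9, 3, 12, 13, 6, 1, 7, 14, 8]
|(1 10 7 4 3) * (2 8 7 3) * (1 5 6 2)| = 9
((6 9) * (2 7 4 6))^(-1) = ((2 7 4 6 9))^(-1) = (2 9 6 4 7)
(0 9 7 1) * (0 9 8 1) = (0 8 1 9 7) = [8, 9, 2, 3, 4, 5, 6, 0, 1, 7]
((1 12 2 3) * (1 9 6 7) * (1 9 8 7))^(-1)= ((1 12 2 3 8 7 9 6))^(-1)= (1 6 9 7 8 3 2 12)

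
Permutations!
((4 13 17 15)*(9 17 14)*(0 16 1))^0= ((0 16 1)(4 13 14 9 17 15))^0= (17)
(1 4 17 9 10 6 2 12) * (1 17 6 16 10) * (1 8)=(1 4 6 2 12 17 9 8)(10 16)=[0, 4, 12, 3, 6, 5, 2, 7, 1, 8, 16, 11, 17, 13, 14, 15, 10, 9]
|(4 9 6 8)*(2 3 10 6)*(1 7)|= |(1 7)(2 3 10 6 8 4 9)|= 14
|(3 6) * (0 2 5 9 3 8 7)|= |(0 2 5 9 3 6 8 7)|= 8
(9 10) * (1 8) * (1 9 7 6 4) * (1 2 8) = (2 8 9 10 7 6 4) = [0, 1, 8, 3, 2, 5, 4, 6, 9, 10, 7]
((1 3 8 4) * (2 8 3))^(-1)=(1 4 8 2)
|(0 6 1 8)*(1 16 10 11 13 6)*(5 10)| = |(0 1 8)(5 10 11 13 6 16)| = 6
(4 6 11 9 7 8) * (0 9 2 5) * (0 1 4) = (0 9 7 8)(1 4 6 11 2 5) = [9, 4, 5, 3, 6, 1, 11, 8, 0, 7, 10, 2]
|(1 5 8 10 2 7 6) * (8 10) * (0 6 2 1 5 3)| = 6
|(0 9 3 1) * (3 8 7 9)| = 3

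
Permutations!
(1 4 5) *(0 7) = (0 7)(1 4 5) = [7, 4, 2, 3, 5, 1, 6, 0]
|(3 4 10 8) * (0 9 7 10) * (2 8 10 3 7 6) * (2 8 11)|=14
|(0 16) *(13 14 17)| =6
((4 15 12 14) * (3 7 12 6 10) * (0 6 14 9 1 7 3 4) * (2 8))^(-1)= (0 14 15 4 10 6)(1 9 12 7)(2 8)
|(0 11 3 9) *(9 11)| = 2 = |(0 9)(3 11)|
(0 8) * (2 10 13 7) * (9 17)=(0 8)(2 10 13 7)(9 17)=[8, 1, 10, 3, 4, 5, 6, 2, 0, 17, 13, 11, 12, 7, 14, 15, 16, 9]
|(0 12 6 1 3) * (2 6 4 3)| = |(0 12 4 3)(1 2 6)| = 12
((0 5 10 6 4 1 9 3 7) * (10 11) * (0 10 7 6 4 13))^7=((0 5 11 7 10 4 1 9 3 6 13))^7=(0 9 7 13 1 11 6 4 5 3 10)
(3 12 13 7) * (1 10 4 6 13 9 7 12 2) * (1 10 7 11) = (1 7 3 2 10 4 6 13 12 9 11) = [0, 7, 10, 2, 6, 5, 13, 3, 8, 11, 4, 1, 9, 12]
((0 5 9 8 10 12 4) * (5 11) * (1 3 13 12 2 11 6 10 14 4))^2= (0 10 11 9 14)(1 13)(2 5 8 4 6)(3 12)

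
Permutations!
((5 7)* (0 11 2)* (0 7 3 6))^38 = ((0 11 2 7 5 3 6))^38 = (0 7 6 2 3 11 5)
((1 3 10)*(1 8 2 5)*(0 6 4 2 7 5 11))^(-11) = ((0 6 4 2 11)(1 3 10 8 7 5))^(-11) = (0 11 2 4 6)(1 3 10 8 7 5)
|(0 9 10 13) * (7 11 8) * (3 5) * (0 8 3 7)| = 20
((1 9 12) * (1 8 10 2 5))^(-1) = (1 5 2 10 8 12 9)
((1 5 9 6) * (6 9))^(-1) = (9)(1 6 5)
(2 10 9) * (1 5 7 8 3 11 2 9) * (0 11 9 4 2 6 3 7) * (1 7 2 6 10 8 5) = (0 11 10 7 5)(2 8)(3 9 4 6) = [11, 1, 8, 9, 6, 0, 3, 5, 2, 4, 7, 10]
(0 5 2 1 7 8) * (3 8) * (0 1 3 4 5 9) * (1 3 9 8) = (0 8 3 1 7 4 5 2 9) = [8, 7, 9, 1, 5, 2, 6, 4, 3, 0]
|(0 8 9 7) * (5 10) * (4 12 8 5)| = 8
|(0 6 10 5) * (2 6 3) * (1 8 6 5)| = 4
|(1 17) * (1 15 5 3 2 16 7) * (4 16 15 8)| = |(1 17 8 4 16 7)(2 15 5 3)| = 12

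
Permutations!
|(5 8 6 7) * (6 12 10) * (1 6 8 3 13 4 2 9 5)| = 6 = |(1 6 7)(2 9 5 3 13 4)(8 12 10)|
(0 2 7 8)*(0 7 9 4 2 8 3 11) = (0 8 7 3 11)(2 9 4) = [8, 1, 9, 11, 2, 5, 6, 3, 7, 4, 10, 0]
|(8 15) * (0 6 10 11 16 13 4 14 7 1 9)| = 22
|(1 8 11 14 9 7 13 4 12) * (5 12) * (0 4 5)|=18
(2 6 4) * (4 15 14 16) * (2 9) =[0, 1, 6, 3, 9, 5, 15, 7, 8, 2, 10, 11, 12, 13, 16, 14, 4] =(2 6 15 14 16 4 9)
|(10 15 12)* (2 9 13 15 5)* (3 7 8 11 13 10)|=28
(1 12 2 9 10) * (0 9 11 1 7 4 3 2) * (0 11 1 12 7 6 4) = (0 9 10 6 4 3 2 1 7)(11 12) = [9, 7, 1, 2, 3, 5, 4, 0, 8, 10, 6, 12, 11]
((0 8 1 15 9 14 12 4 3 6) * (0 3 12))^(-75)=(0 15)(1 14)(3 6)(4 12)(8 9)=((0 8 1 15 9 14)(3 6)(4 12))^(-75)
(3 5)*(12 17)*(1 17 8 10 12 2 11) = (1 17 2 11)(3 5)(8 10 12) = [0, 17, 11, 5, 4, 3, 6, 7, 10, 9, 12, 1, 8, 13, 14, 15, 16, 2]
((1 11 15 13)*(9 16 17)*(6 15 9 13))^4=(1 17 9)(11 13 16)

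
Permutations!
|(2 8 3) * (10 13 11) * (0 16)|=6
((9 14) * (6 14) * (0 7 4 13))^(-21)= ((0 7 4 13)(6 14 9))^(-21)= (14)(0 13 4 7)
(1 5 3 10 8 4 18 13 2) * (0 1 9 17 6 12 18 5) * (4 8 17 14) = (0 1)(2 9 14 4 5 3 10 17 6 12 18 13) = [1, 0, 9, 10, 5, 3, 12, 7, 8, 14, 17, 11, 18, 2, 4, 15, 16, 6, 13]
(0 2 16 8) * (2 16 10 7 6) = (0 16 8)(2 10 7 6) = [16, 1, 10, 3, 4, 5, 2, 6, 0, 9, 7, 11, 12, 13, 14, 15, 8]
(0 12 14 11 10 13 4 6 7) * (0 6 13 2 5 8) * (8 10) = [12, 1, 5, 3, 13, 10, 7, 6, 0, 9, 2, 8, 14, 4, 11] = (0 12 14 11 8)(2 5 10)(4 13)(6 7)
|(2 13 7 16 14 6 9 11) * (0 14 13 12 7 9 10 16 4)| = 12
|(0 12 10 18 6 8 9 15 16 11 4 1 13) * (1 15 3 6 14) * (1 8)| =|(0 12 10 18 14 8 9 3 6 1 13)(4 15 16 11)| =44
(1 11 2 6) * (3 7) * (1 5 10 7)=(1 11 2 6 5 10 7 3)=[0, 11, 6, 1, 4, 10, 5, 3, 8, 9, 7, 2]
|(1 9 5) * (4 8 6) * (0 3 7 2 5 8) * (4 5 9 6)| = 21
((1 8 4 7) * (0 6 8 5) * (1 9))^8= (9)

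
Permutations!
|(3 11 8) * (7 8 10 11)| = 6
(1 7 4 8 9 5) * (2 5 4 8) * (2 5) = (1 7 8 9 4 5) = [0, 7, 2, 3, 5, 1, 6, 8, 9, 4]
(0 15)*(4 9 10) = (0 15)(4 9 10) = [15, 1, 2, 3, 9, 5, 6, 7, 8, 10, 4, 11, 12, 13, 14, 0]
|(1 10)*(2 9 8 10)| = 5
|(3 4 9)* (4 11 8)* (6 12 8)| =|(3 11 6 12 8 4 9)| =7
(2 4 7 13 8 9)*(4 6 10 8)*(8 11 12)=(2 6 10 11 12 8 9)(4 7 13)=[0, 1, 6, 3, 7, 5, 10, 13, 9, 2, 11, 12, 8, 4]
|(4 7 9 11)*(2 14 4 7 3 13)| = 15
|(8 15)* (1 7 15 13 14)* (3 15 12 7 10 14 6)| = |(1 10 14)(3 15 8 13 6)(7 12)| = 30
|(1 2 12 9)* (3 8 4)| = 12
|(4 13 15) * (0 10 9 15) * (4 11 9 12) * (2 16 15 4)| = 10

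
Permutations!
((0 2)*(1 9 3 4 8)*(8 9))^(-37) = ((0 2)(1 8)(3 4 9))^(-37) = (0 2)(1 8)(3 9 4)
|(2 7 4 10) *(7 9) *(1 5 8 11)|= 20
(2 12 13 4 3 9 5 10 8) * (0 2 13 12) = (0 2)(3 9 5 10 8 13 4) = [2, 1, 0, 9, 3, 10, 6, 7, 13, 5, 8, 11, 12, 4]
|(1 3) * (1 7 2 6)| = 5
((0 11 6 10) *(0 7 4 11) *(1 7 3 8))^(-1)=(1 8 3 10 6 11 4 7)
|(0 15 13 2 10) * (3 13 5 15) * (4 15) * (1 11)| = |(0 3 13 2 10)(1 11)(4 15 5)| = 30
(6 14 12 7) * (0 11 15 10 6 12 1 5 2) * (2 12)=(0 11 15 10 6 14 1 5 12 7 2)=[11, 5, 0, 3, 4, 12, 14, 2, 8, 9, 6, 15, 7, 13, 1, 10]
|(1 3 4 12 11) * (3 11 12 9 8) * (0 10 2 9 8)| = 12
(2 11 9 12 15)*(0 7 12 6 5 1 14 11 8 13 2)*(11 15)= (0 7 12 11 9 6 5 1 14 15)(2 8 13)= [7, 14, 8, 3, 4, 1, 5, 12, 13, 6, 10, 9, 11, 2, 15, 0]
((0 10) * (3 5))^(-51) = (0 10)(3 5)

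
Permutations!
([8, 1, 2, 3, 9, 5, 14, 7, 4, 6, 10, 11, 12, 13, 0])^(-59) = (0 8 4 9 6 14)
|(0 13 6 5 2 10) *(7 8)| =6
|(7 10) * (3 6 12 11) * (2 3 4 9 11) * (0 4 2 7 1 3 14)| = 6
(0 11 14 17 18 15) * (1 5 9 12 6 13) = (0 11 14 17 18 15)(1 5 9 12 6 13) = [11, 5, 2, 3, 4, 9, 13, 7, 8, 12, 10, 14, 6, 1, 17, 0, 16, 18, 15]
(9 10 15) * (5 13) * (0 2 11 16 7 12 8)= (0 2 11 16 7 12 8)(5 13)(9 10 15)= [2, 1, 11, 3, 4, 13, 6, 12, 0, 10, 15, 16, 8, 5, 14, 9, 7]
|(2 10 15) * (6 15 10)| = |(2 6 15)| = 3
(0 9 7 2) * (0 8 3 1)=(0 9 7 2 8 3 1)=[9, 0, 8, 1, 4, 5, 6, 2, 3, 7]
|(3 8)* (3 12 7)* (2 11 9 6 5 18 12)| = 10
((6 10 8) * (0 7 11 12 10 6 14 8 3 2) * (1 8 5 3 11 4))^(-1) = (0 2 3 5 14 8 1 4 7)(10 12 11)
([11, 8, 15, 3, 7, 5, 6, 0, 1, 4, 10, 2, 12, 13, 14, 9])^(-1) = [7, 8, 11, 3, 9, 5, 6, 4, 1, 15, 10, 0, 12, 13, 14, 2]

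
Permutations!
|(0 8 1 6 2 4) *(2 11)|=7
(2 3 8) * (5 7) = (2 3 8)(5 7) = [0, 1, 3, 8, 4, 7, 6, 5, 2]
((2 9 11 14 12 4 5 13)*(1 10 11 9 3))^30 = ((1 10 11 14 12 4 5 13 2 3))^30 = (14)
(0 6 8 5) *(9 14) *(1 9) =(0 6 8 5)(1 9 14) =[6, 9, 2, 3, 4, 0, 8, 7, 5, 14, 10, 11, 12, 13, 1]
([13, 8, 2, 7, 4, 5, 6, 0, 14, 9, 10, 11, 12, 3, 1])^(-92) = [0, 8, 2, 3, 4, 5, 6, 7, 14, 9, 10, 11, 12, 13, 1]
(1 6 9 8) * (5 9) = [0, 6, 2, 3, 4, 9, 5, 7, 1, 8] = (1 6 5 9 8)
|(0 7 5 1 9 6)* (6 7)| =|(0 6)(1 9 7 5)| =4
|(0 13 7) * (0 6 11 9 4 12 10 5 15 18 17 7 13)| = 11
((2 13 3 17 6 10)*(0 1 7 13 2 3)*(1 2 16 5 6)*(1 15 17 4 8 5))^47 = (0 13 7 1 16 2)(3 10 6 5 8 4)(15 17)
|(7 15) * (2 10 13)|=|(2 10 13)(7 15)|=6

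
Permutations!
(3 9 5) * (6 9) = (3 6 9 5) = [0, 1, 2, 6, 4, 3, 9, 7, 8, 5]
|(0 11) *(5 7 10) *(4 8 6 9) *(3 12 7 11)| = |(0 3 12 7 10 5 11)(4 8 6 9)| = 28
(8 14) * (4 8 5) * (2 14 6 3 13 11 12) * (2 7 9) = [0, 1, 14, 13, 8, 4, 3, 9, 6, 2, 10, 12, 7, 11, 5] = (2 14 5 4 8 6 3 13 11 12 7 9)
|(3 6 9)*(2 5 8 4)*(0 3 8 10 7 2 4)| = 20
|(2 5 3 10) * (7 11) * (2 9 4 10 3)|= 6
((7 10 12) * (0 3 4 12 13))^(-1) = (0 13 10 7 12 4 3)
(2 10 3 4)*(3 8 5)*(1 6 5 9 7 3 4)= (1 6 5 4 2 10 8 9 7 3)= [0, 6, 10, 1, 2, 4, 5, 3, 9, 7, 8]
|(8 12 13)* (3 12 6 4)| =|(3 12 13 8 6 4)| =6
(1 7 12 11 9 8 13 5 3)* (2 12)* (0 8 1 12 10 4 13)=(0 8)(1 7 2 10 4 13 5 3 12 11 9)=[8, 7, 10, 12, 13, 3, 6, 2, 0, 1, 4, 9, 11, 5]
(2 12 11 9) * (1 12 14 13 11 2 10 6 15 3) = (1 12 2 14 13 11 9 10 6 15 3) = [0, 12, 14, 1, 4, 5, 15, 7, 8, 10, 6, 9, 2, 11, 13, 3]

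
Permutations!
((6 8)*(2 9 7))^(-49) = (2 7 9)(6 8)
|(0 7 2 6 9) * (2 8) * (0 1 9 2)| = 6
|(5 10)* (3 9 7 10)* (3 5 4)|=|(3 9 7 10 4)|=5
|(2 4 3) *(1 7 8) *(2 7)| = 6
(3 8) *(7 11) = [0, 1, 2, 8, 4, 5, 6, 11, 3, 9, 10, 7] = (3 8)(7 11)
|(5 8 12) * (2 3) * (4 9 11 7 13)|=30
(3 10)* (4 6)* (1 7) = (1 7)(3 10)(4 6) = [0, 7, 2, 10, 6, 5, 4, 1, 8, 9, 3]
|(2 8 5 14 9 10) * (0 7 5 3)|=|(0 7 5 14 9 10 2 8 3)|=9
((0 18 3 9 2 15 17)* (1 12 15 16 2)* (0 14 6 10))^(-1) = (0 10 6 14 17 15 12 1 9 3 18)(2 16)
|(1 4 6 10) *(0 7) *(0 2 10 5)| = |(0 7 2 10 1 4 6 5)| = 8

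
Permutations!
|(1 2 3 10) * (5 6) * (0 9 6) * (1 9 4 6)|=|(0 4 6 5)(1 2 3 10 9)|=20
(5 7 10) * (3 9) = (3 9)(5 7 10) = [0, 1, 2, 9, 4, 7, 6, 10, 8, 3, 5]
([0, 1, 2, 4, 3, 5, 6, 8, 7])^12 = (8)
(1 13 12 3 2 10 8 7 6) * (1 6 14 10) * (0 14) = [14, 13, 1, 2, 4, 5, 6, 0, 7, 9, 8, 11, 3, 12, 10] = (0 14 10 8 7)(1 13 12 3 2)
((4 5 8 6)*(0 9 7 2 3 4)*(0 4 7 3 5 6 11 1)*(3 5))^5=(0 1 11 8 5 9)(2 7 3)(4 6)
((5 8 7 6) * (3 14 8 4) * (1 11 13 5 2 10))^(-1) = ((1 11 13 5 4 3 14 8 7 6 2 10))^(-1) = (1 10 2 6 7 8 14 3 4 5 13 11)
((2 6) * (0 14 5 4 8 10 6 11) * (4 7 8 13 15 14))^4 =((0 4 13 15 14 5 7 8 10 6 2 11))^4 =(0 14 10)(2 13 7)(4 5 6)(8 11 15)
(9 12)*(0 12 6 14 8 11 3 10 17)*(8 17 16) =(0 12 9 6 14 17)(3 10 16 8 11) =[12, 1, 2, 10, 4, 5, 14, 7, 11, 6, 16, 3, 9, 13, 17, 15, 8, 0]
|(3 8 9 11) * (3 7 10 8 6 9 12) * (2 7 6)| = 6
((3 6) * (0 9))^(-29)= (0 9)(3 6)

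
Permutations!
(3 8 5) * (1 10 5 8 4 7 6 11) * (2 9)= (1 10 5 3 4 7 6 11)(2 9)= [0, 10, 9, 4, 7, 3, 11, 6, 8, 2, 5, 1]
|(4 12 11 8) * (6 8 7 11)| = |(4 12 6 8)(7 11)| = 4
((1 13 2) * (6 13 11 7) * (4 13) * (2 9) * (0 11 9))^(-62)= ((0 11 7 6 4 13)(1 9 2))^(-62)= (0 4 7)(1 9 2)(6 11 13)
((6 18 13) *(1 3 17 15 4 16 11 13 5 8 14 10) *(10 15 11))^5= ((1 3 17 11 13 6 18 5 8 14 15 4 16 10))^5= (1 6 15 3 18 4 17 5 16 11 8 10 13 14)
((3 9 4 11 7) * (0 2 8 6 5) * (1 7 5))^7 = (0 9 6 5 3 8 11 7 2 4 1)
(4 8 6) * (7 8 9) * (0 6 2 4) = (0 6)(2 4 9 7 8) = [6, 1, 4, 3, 9, 5, 0, 8, 2, 7]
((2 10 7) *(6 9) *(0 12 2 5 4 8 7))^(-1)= (0 10 2 12)(4 5 7 8)(6 9)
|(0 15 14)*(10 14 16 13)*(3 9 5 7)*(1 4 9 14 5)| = 9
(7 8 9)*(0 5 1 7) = (0 5 1 7 8 9) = [5, 7, 2, 3, 4, 1, 6, 8, 9, 0]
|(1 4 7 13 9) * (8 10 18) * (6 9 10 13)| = 20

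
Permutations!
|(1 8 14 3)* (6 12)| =|(1 8 14 3)(6 12)| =4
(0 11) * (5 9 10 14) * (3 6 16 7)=(0 11)(3 6 16 7)(5 9 10 14)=[11, 1, 2, 6, 4, 9, 16, 3, 8, 10, 14, 0, 12, 13, 5, 15, 7]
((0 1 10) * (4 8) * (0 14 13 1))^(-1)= ((1 10 14 13)(4 8))^(-1)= (1 13 14 10)(4 8)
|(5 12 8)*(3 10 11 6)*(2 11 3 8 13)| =|(2 11 6 8 5 12 13)(3 10)| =14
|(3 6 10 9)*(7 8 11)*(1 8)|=|(1 8 11 7)(3 6 10 9)|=4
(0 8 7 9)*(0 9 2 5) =(9)(0 8 7 2 5) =[8, 1, 5, 3, 4, 0, 6, 2, 7, 9]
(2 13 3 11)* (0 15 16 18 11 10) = [15, 1, 13, 10, 4, 5, 6, 7, 8, 9, 0, 2, 12, 3, 14, 16, 18, 17, 11] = (0 15 16 18 11 2 13 3 10)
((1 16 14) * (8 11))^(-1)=(1 14 16)(8 11)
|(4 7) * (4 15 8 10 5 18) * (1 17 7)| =9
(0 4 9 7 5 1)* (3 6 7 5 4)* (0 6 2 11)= (0 3 2 11)(1 6 7 4 9 5)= [3, 6, 11, 2, 9, 1, 7, 4, 8, 5, 10, 0]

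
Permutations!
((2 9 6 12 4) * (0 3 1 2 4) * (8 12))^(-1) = ((0 3 1 2 9 6 8 12))^(-1) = (0 12 8 6 9 2 1 3)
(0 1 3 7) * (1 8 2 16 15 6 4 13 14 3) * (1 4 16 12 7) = (0 8 2 12 7)(1 4 13 14 3)(6 16 15) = [8, 4, 12, 1, 13, 5, 16, 0, 2, 9, 10, 11, 7, 14, 3, 6, 15]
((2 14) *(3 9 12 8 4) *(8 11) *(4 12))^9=((2 14)(3 9 4)(8 12 11))^9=(2 14)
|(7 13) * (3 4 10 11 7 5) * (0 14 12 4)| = 10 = |(0 14 12 4 10 11 7 13 5 3)|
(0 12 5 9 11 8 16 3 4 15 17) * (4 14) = (0 12 5 9 11 8 16 3 14 4 15 17) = [12, 1, 2, 14, 15, 9, 6, 7, 16, 11, 10, 8, 5, 13, 4, 17, 3, 0]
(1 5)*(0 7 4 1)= (0 7 4 1 5)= [7, 5, 2, 3, 1, 0, 6, 4]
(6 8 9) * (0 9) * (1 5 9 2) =(0 2 1 5 9 6 8) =[2, 5, 1, 3, 4, 9, 8, 7, 0, 6]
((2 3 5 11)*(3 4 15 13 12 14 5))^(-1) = (2 11 5 14 12 13 15 4)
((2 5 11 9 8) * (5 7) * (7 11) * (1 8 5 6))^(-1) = (1 6 7 5 9 11 2 8)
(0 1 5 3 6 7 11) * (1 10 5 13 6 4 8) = (0 10 5 3 4 8 1 13 6 7 11) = [10, 13, 2, 4, 8, 3, 7, 11, 1, 9, 5, 0, 12, 6]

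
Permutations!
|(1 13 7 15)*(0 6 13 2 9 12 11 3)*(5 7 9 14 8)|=|(0 6 13 9 12 11 3)(1 2 14 8 5 7 15)|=7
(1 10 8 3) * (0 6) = (0 6)(1 10 8 3) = [6, 10, 2, 1, 4, 5, 0, 7, 3, 9, 8]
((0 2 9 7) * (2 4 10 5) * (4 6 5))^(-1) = (0 7 9 2 5 6)(4 10)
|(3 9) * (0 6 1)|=|(0 6 1)(3 9)|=6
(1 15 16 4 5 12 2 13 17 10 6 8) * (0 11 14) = (0 11 14)(1 15 16 4 5 12 2 13 17 10 6 8) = [11, 15, 13, 3, 5, 12, 8, 7, 1, 9, 6, 14, 2, 17, 0, 16, 4, 10]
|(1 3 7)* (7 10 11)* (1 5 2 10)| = 10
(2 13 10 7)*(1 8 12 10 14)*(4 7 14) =(1 8 12 10 14)(2 13 4 7) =[0, 8, 13, 3, 7, 5, 6, 2, 12, 9, 14, 11, 10, 4, 1]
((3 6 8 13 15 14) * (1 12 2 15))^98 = (1 13 8 6 3 14 15 2 12)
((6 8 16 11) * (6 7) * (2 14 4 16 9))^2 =((2 14 4 16 11 7 6 8 9))^2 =(2 4 11 6 9 14 16 7 8)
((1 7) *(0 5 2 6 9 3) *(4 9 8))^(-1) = (0 3 9 4 8 6 2 5)(1 7)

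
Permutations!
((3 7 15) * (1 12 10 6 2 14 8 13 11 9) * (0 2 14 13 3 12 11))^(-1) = ((0 2 13)(1 11 9)(3 7 15 12 10 6 14 8))^(-1) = (0 13 2)(1 9 11)(3 8 14 6 10 12 15 7)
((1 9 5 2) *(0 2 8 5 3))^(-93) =(0 1 3 2 9)(5 8)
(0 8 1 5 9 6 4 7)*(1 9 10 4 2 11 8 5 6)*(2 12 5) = (0 2 11 8 9 1 6 12 5 10 4 7) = [2, 6, 11, 3, 7, 10, 12, 0, 9, 1, 4, 8, 5]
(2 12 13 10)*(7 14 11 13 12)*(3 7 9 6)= (2 9 6 3 7 14 11 13 10)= [0, 1, 9, 7, 4, 5, 3, 14, 8, 6, 2, 13, 12, 10, 11]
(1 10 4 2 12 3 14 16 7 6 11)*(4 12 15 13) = (1 10 12 3 14 16 7 6 11)(2 15 13 4) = [0, 10, 15, 14, 2, 5, 11, 6, 8, 9, 12, 1, 3, 4, 16, 13, 7]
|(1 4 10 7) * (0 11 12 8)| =4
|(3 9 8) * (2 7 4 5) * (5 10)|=|(2 7 4 10 5)(3 9 8)|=15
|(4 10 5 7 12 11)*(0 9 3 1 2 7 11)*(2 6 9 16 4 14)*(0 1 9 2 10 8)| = |(0 16 4 8)(1 6 2 7 12)(3 9)(5 11 14 10)| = 20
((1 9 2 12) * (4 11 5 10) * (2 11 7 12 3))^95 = (1 12 7 4 10 5 11 9)(2 3)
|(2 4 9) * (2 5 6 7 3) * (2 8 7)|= |(2 4 9 5 6)(3 8 7)|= 15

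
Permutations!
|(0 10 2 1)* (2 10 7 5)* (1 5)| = 6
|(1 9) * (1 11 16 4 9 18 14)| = |(1 18 14)(4 9 11 16)| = 12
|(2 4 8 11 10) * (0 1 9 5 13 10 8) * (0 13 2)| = 8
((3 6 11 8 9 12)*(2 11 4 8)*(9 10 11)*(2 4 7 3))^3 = ((2 9 12)(3 6 7)(4 8 10 11))^3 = (12)(4 11 10 8)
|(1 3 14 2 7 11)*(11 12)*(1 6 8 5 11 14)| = |(1 3)(2 7 12 14)(5 11 6 8)| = 4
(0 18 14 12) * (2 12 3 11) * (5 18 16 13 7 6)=(0 16 13 7 6 5 18 14 3 11 2 12)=[16, 1, 12, 11, 4, 18, 5, 6, 8, 9, 10, 2, 0, 7, 3, 15, 13, 17, 14]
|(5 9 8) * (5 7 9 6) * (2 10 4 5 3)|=|(2 10 4 5 6 3)(7 9 8)|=6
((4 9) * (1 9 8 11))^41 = ((1 9 4 8 11))^41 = (1 9 4 8 11)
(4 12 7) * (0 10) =(0 10)(4 12 7) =[10, 1, 2, 3, 12, 5, 6, 4, 8, 9, 0, 11, 7]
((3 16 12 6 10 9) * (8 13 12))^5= ((3 16 8 13 12 6 10 9))^5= (3 6 8 9 12 16 10 13)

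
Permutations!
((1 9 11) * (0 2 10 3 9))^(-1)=(0 1 11 9 3 10 2)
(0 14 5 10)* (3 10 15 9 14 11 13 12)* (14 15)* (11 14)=[14, 1, 2, 10, 4, 11, 6, 7, 8, 15, 0, 13, 3, 12, 5, 9]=(0 14 5 11 13 12 3 10)(9 15)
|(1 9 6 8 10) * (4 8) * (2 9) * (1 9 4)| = |(1 2 4 8 10 9 6)| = 7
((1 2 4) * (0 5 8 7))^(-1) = (0 7 8 5)(1 4 2)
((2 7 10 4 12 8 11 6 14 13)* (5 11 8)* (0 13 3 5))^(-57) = (0 12 4 10 7 2 13)(3 6 5 14 11)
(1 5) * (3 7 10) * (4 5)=[0, 4, 2, 7, 5, 1, 6, 10, 8, 9, 3]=(1 4 5)(3 7 10)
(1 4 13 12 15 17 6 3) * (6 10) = (1 4 13 12 15 17 10 6 3) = [0, 4, 2, 1, 13, 5, 3, 7, 8, 9, 6, 11, 15, 12, 14, 17, 16, 10]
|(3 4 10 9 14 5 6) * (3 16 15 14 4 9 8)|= |(3 9 4 10 8)(5 6 16 15 14)|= 5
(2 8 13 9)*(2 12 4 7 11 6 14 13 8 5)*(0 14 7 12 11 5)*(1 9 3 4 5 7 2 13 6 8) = (0 14 6 2)(1 9 11 8)(3 4 12 5 13) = [14, 9, 0, 4, 12, 13, 2, 7, 1, 11, 10, 8, 5, 3, 6]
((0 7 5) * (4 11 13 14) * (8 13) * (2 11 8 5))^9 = ((0 7 2 11 5)(4 8 13 14))^9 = (0 5 11 2 7)(4 8 13 14)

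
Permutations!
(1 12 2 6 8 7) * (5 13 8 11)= [0, 12, 6, 3, 4, 13, 11, 1, 7, 9, 10, 5, 2, 8]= (1 12 2 6 11 5 13 8 7)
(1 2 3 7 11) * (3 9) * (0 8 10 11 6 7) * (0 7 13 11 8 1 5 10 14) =(0 1 2 9 3 7 6 13 11 5 10 8 14) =[1, 2, 9, 7, 4, 10, 13, 6, 14, 3, 8, 5, 12, 11, 0]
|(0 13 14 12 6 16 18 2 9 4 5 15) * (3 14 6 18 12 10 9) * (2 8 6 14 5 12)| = |(0 13 14 10 9 4 12 18 8 6 16 2 3 5 15)| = 15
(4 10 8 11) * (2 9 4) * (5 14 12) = [0, 1, 9, 3, 10, 14, 6, 7, 11, 4, 8, 2, 5, 13, 12] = (2 9 4 10 8 11)(5 14 12)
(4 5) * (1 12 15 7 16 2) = (1 12 15 7 16 2)(4 5) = [0, 12, 1, 3, 5, 4, 6, 16, 8, 9, 10, 11, 15, 13, 14, 7, 2]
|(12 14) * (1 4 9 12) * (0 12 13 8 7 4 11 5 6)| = |(0 12 14 1 11 5 6)(4 9 13 8 7)| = 35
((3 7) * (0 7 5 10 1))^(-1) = (0 1 10 5 3 7)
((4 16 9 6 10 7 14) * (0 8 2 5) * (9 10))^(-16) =(4 14 7 10 16)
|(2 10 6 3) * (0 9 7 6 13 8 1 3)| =12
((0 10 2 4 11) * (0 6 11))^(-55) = ((0 10 2 4)(6 11))^(-55) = (0 10 2 4)(6 11)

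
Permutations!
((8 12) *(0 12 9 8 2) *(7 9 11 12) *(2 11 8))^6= ((0 7 9 2)(11 12))^6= (12)(0 9)(2 7)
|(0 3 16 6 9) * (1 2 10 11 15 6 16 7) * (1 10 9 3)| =|(16)(0 1 2 9)(3 7 10 11 15 6)| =12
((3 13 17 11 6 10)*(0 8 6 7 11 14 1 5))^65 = ((0 8 6 10 3 13 17 14 1 5)(7 11))^65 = (0 13)(1 10)(3 5)(6 14)(7 11)(8 17)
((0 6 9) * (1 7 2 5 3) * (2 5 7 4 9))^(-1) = ((0 6 2 7 5 3 1 4 9))^(-1) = (0 9 4 1 3 5 7 2 6)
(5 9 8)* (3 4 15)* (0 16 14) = [16, 1, 2, 4, 15, 9, 6, 7, 5, 8, 10, 11, 12, 13, 0, 3, 14] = (0 16 14)(3 4 15)(5 9 8)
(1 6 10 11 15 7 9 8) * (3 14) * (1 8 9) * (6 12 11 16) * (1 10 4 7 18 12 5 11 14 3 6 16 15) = (1 5 11)(4 7 10 15 18 12 14 6) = [0, 5, 2, 3, 7, 11, 4, 10, 8, 9, 15, 1, 14, 13, 6, 18, 16, 17, 12]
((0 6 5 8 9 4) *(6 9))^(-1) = ((0 9 4)(5 8 6))^(-1) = (0 4 9)(5 6 8)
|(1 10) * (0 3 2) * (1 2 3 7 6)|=6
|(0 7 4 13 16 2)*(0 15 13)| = |(0 7 4)(2 15 13 16)| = 12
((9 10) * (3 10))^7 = (3 10 9)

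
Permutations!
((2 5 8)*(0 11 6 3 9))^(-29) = (0 11 6 3 9)(2 5 8)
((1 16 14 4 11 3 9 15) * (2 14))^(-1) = (1 15 9 3 11 4 14 2 16)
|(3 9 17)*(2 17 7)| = 5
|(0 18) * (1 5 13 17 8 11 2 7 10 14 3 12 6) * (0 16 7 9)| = 17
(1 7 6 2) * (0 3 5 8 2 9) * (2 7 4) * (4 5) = (0 3 4 2 1 5 8 7 6 9) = [3, 5, 1, 4, 2, 8, 9, 6, 7, 0]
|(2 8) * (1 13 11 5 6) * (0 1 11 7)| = |(0 1 13 7)(2 8)(5 6 11)| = 12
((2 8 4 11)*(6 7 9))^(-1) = ((2 8 4 11)(6 7 9))^(-1) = (2 11 4 8)(6 9 7)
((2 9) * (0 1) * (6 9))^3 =((0 1)(2 6 9))^3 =(9)(0 1)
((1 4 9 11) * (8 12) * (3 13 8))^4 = ((1 4 9 11)(3 13 8 12))^4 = (13)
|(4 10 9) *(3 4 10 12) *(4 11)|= |(3 11 4 12)(9 10)|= 4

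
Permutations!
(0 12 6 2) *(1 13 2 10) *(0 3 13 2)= (0 12 6 10 1 2 3 13)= [12, 2, 3, 13, 4, 5, 10, 7, 8, 9, 1, 11, 6, 0]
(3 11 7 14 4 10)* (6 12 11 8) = (3 8 6 12 11 7 14 4 10) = [0, 1, 2, 8, 10, 5, 12, 14, 6, 9, 3, 7, 11, 13, 4]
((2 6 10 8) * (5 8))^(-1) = (2 8 5 10 6)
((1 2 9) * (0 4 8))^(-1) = ((0 4 8)(1 2 9))^(-1) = (0 8 4)(1 9 2)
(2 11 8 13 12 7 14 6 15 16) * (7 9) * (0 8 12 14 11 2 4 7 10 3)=(0 8 13 14 6 15 16 4 7 11 12 9 10 3)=[8, 1, 2, 0, 7, 5, 15, 11, 13, 10, 3, 12, 9, 14, 6, 16, 4]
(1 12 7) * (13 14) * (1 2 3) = (1 12 7 2 3)(13 14) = [0, 12, 3, 1, 4, 5, 6, 2, 8, 9, 10, 11, 7, 14, 13]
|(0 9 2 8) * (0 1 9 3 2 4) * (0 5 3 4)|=8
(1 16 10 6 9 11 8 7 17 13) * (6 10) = (1 16 6 9 11 8 7 17 13) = [0, 16, 2, 3, 4, 5, 9, 17, 7, 11, 10, 8, 12, 1, 14, 15, 6, 13]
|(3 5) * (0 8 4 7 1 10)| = 6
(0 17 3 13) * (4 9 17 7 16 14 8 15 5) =[7, 1, 2, 13, 9, 4, 6, 16, 15, 17, 10, 11, 12, 0, 8, 5, 14, 3] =(0 7 16 14 8 15 5 4 9 17 3 13)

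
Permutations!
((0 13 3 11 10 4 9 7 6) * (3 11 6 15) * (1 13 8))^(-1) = ((0 8 1 13 11 10 4 9 7 15 3 6))^(-1) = (0 6 3 15 7 9 4 10 11 13 1 8)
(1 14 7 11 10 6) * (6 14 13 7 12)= (1 13 7 11 10 14 12 6)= [0, 13, 2, 3, 4, 5, 1, 11, 8, 9, 14, 10, 6, 7, 12]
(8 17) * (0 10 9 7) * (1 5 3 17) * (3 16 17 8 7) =[10, 5, 2, 8, 4, 16, 6, 0, 1, 3, 9, 11, 12, 13, 14, 15, 17, 7] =(0 10 9 3 8 1 5 16 17 7)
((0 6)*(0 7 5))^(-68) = (7)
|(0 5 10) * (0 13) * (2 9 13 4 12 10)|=15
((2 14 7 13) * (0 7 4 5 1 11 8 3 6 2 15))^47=(0 15 13 7)(1 8 6 14 5 11 3 2 4)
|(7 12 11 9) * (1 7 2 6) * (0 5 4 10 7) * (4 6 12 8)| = 4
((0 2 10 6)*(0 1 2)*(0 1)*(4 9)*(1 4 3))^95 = (0 6 10 2 1 3 9 4)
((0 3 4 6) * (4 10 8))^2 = (0 10 4)(3 8 6)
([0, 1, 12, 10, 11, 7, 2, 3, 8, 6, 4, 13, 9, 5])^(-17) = (2 6 9 12)(3 13 10 5 4 7 11)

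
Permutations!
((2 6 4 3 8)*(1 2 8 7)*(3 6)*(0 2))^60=(8)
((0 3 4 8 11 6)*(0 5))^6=(0 5 6 11 8 4 3)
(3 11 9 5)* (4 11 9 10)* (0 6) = (0 6)(3 9 5)(4 11 10) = [6, 1, 2, 9, 11, 3, 0, 7, 8, 5, 4, 10]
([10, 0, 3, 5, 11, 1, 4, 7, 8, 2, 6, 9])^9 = [1, 5, 9, 2, 6, 3, 10, 7, 8, 11, 0, 4]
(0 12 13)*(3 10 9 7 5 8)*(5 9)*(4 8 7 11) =(0 12 13)(3 10 5 7 9 11 4 8) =[12, 1, 2, 10, 8, 7, 6, 9, 3, 11, 5, 4, 13, 0]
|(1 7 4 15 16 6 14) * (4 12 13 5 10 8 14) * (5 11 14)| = 12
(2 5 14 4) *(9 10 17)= (2 5 14 4)(9 10 17)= [0, 1, 5, 3, 2, 14, 6, 7, 8, 10, 17, 11, 12, 13, 4, 15, 16, 9]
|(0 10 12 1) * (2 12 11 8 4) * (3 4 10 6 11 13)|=11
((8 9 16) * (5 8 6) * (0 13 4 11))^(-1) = ((0 13 4 11)(5 8 9 16 6))^(-1) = (0 11 4 13)(5 6 16 9 8)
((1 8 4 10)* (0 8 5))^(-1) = (0 5 1 10 4 8)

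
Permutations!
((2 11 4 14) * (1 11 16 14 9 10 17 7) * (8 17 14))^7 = (1 16 9 7 2 4 17 14 11 8 10)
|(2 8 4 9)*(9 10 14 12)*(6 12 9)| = |(2 8 4 10 14 9)(6 12)| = 6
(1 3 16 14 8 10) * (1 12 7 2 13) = (1 3 16 14 8 10 12 7 2 13) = [0, 3, 13, 16, 4, 5, 6, 2, 10, 9, 12, 11, 7, 1, 8, 15, 14]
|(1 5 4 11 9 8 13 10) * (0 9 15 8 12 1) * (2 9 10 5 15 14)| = |(0 10)(1 15 8 13 5 4 11 14 2 9 12)| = 22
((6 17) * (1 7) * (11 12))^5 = (1 7)(6 17)(11 12)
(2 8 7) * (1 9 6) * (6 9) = (9)(1 6)(2 8 7) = [0, 6, 8, 3, 4, 5, 1, 2, 7, 9]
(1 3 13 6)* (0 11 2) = (0 11 2)(1 3 13 6) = [11, 3, 0, 13, 4, 5, 1, 7, 8, 9, 10, 2, 12, 6]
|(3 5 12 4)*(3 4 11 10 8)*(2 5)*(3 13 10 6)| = 6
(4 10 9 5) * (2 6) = (2 6)(4 10 9 5) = [0, 1, 6, 3, 10, 4, 2, 7, 8, 5, 9]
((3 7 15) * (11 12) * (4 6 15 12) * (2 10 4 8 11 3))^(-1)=((2 10 4 6 15)(3 7 12)(8 11))^(-1)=(2 15 6 4 10)(3 12 7)(8 11)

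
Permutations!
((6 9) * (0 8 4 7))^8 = (9)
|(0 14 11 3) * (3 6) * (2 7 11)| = 7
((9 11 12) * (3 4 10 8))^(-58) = (3 10)(4 8)(9 12 11)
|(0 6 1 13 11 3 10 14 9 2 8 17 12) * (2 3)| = 36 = |(0 6 1 13 11 2 8 17 12)(3 10 14 9)|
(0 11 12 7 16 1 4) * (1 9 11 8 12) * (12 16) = [8, 4, 2, 3, 0, 5, 6, 12, 16, 11, 10, 1, 7, 13, 14, 15, 9] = (0 8 16 9 11 1 4)(7 12)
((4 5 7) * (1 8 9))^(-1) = ((1 8 9)(4 5 7))^(-1) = (1 9 8)(4 7 5)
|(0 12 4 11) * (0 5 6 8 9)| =|(0 12 4 11 5 6 8 9)| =8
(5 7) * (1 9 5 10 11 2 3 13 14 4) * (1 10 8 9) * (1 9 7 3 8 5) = [0, 9, 8, 13, 10, 3, 6, 5, 7, 1, 11, 2, 12, 14, 4] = (1 9)(2 8 7 5 3 13 14 4 10 11)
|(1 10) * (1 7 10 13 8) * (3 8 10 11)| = |(1 13 10 7 11 3 8)| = 7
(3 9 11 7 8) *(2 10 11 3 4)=(2 10 11 7 8 4)(3 9)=[0, 1, 10, 9, 2, 5, 6, 8, 4, 3, 11, 7]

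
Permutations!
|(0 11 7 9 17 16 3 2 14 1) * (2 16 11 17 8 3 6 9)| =35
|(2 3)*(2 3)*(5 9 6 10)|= 4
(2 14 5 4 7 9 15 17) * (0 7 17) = (0 7 9 15)(2 14 5 4 17) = [7, 1, 14, 3, 17, 4, 6, 9, 8, 15, 10, 11, 12, 13, 5, 0, 16, 2]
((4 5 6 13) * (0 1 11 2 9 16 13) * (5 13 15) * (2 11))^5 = (0 15 2 6 16 1 5 9)(4 13)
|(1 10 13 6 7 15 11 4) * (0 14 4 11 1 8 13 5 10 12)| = 10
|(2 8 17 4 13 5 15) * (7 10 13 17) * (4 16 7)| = 10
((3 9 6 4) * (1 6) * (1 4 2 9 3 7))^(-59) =(1 6 2 9 4 7)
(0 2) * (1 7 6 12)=(0 2)(1 7 6 12)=[2, 7, 0, 3, 4, 5, 12, 6, 8, 9, 10, 11, 1]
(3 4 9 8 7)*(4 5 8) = (3 5 8 7)(4 9) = [0, 1, 2, 5, 9, 8, 6, 3, 7, 4]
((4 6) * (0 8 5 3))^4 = ((0 8 5 3)(4 6))^4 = (8)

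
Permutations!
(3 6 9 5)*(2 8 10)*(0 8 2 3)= (0 8 10 3 6 9 5)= [8, 1, 2, 6, 4, 0, 9, 7, 10, 5, 3]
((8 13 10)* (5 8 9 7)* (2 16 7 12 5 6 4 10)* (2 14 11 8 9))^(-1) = ((2 16 7 6 4 10)(5 9 12)(8 13 14 11))^(-1) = (2 10 4 6 7 16)(5 12 9)(8 11 14 13)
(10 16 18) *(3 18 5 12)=(3 18 10 16 5 12)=[0, 1, 2, 18, 4, 12, 6, 7, 8, 9, 16, 11, 3, 13, 14, 15, 5, 17, 10]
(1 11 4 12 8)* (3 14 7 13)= (1 11 4 12 8)(3 14 7 13)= [0, 11, 2, 14, 12, 5, 6, 13, 1, 9, 10, 4, 8, 3, 7]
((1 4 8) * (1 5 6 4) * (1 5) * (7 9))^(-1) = (1 8 4 6 5)(7 9)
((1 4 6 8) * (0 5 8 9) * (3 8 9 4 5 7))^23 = ((0 7 3 8 1 5 9)(4 6))^23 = (0 3 1 9 7 8 5)(4 6)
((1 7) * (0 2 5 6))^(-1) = (0 6 5 2)(1 7)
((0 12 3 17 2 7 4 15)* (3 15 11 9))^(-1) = ((0 12 15)(2 7 4 11 9 3 17))^(-1) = (0 15 12)(2 17 3 9 11 4 7)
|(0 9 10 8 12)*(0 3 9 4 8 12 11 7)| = |(0 4 8 11 7)(3 9 10 12)| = 20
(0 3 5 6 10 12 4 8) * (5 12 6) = (0 3 12 4 8)(6 10) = [3, 1, 2, 12, 8, 5, 10, 7, 0, 9, 6, 11, 4]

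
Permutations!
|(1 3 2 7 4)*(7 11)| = 6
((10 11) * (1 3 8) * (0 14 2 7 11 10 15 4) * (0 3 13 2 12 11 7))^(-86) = (0 12 15 3 1 2 14 11 4 8 13)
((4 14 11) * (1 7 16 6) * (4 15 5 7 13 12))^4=((1 13 12 4 14 11 15 5 7 16 6))^4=(1 14 7 13 11 16 12 15 6 4 5)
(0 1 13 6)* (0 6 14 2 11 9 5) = (0 1 13 14 2 11 9 5) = [1, 13, 11, 3, 4, 0, 6, 7, 8, 5, 10, 9, 12, 14, 2]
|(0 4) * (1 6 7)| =|(0 4)(1 6 7)| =6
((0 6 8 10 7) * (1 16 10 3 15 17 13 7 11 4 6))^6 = (0 6 7 4 13 11 17 10 15 16 3 1 8)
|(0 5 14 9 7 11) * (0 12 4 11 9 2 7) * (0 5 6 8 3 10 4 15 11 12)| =|(0 6 8 3 10 4 12 15 11)(2 7 9 5 14)| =45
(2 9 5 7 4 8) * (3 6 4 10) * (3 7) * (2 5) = (2 9)(3 6 4 8 5)(7 10) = [0, 1, 9, 6, 8, 3, 4, 10, 5, 2, 7]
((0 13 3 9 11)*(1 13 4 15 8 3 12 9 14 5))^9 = ((0 4 15 8 3 14 5 1 13 12 9 11))^9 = (0 12 5 8)(1 3 4 9)(11 13 14 15)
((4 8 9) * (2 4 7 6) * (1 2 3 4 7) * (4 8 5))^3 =(1 6 9 7 8 2 3)(4 5)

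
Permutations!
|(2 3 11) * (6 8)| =6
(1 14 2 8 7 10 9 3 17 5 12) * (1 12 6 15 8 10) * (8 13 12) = (1 14 2 10 9 3 17 5 6 15 13 12 8 7) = [0, 14, 10, 17, 4, 6, 15, 1, 7, 3, 9, 11, 8, 12, 2, 13, 16, 5]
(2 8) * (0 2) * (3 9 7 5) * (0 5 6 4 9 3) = (0 2 8 5)(4 9 7 6) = [2, 1, 8, 3, 9, 0, 4, 6, 5, 7]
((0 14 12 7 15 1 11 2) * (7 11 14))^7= ((0 7 15 1 14 12 11 2))^7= (0 2 11 12 14 1 15 7)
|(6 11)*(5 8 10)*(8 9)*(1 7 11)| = 4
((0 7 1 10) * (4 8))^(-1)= (0 10 1 7)(4 8)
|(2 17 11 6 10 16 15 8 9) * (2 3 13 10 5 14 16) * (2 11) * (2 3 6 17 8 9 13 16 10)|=30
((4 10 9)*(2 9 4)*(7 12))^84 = ((2 9)(4 10)(7 12))^84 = (12)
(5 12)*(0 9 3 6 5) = (0 9 3 6 5 12) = [9, 1, 2, 6, 4, 12, 5, 7, 8, 3, 10, 11, 0]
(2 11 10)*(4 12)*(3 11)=(2 3 11 10)(4 12)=[0, 1, 3, 11, 12, 5, 6, 7, 8, 9, 2, 10, 4]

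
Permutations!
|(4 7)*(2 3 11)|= 6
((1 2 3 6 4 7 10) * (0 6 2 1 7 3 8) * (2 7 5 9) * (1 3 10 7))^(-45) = ((0 6 4 10 5 9 2 8)(1 3))^(-45) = (0 10 2 6 5 8 4 9)(1 3)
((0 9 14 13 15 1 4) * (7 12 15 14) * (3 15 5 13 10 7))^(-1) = (0 4 1 15 3 9)(5 12 7 10 14 13)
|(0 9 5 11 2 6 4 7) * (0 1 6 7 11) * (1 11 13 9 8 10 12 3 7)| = |(0 8 10 12 3 7 11 2 1 6 4 13 9 5)| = 14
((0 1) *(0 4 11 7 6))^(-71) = ((0 1 4 11 7 6))^(-71) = (0 1 4 11 7 6)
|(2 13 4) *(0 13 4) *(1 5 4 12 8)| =6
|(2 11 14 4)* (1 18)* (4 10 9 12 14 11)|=4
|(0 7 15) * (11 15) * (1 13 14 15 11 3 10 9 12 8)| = |(0 7 3 10 9 12 8 1 13 14 15)| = 11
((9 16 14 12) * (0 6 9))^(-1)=(0 12 14 16 9 6)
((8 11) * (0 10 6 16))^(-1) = (0 16 6 10)(8 11)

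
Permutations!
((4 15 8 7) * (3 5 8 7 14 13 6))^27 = ((3 5 8 14 13 6)(4 15 7))^27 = (15)(3 14)(5 13)(6 8)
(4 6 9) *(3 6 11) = [0, 1, 2, 6, 11, 5, 9, 7, 8, 4, 10, 3] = (3 6 9 4 11)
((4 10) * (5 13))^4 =(13)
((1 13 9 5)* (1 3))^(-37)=((1 13 9 5 3))^(-37)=(1 5 13 3 9)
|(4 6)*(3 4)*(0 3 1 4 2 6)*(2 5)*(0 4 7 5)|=|(0 3)(1 7 5 2 6)|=10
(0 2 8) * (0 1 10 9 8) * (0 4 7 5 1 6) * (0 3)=(0 2 4 7 5 1 10 9 8 6 3)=[2, 10, 4, 0, 7, 1, 3, 5, 6, 8, 9]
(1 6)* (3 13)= (1 6)(3 13)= [0, 6, 2, 13, 4, 5, 1, 7, 8, 9, 10, 11, 12, 3]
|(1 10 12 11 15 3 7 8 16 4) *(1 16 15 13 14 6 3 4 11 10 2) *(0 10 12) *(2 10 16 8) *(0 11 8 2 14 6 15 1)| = 14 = |(0 16 8 1 10 11 13 6 3 7 14 15 4 2)|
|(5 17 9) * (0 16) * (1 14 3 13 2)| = |(0 16)(1 14 3 13 2)(5 17 9)| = 30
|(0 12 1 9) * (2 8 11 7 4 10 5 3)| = |(0 12 1 9)(2 8 11 7 4 10 5 3)| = 8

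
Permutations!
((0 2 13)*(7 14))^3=(7 14)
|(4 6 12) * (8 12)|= |(4 6 8 12)|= 4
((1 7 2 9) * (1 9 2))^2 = ((9)(1 7))^2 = (9)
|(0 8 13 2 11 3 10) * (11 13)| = |(0 8 11 3 10)(2 13)| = 10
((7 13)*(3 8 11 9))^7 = (3 9 11 8)(7 13)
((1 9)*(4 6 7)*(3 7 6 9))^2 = ((1 3 7 4 9))^2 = (1 7 9 3 4)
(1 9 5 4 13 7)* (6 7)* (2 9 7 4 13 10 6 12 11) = (1 7)(2 9 5 13 12 11)(4 10 6) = [0, 7, 9, 3, 10, 13, 4, 1, 8, 5, 6, 2, 11, 12]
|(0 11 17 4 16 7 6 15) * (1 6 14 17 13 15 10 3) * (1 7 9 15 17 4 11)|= 33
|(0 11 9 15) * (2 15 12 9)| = 4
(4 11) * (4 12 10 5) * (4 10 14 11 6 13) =[0, 1, 2, 3, 6, 10, 13, 7, 8, 9, 5, 12, 14, 4, 11] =(4 6 13)(5 10)(11 12 14)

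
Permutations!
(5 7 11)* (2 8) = (2 8)(5 7 11) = [0, 1, 8, 3, 4, 7, 6, 11, 2, 9, 10, 5]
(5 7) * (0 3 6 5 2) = [3, 1, 0, 6, 4, 7, 5, 2] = (0 3 6 5 7 2)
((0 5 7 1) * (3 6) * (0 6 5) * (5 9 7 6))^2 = (1 6 9)(3 7 5)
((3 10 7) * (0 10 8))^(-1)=(0 8 3 7 10)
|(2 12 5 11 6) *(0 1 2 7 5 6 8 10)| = 10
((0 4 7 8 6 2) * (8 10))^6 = ((0 4 7 10 8 6 2))^6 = (0 2 6 8 10 7 4)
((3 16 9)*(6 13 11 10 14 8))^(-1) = (3 9 16)(6 8 14 10 11 13)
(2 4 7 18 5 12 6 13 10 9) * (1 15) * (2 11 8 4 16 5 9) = (1 15)(2 16 5 12 6 13 10)(4 7 18 9 11 8) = [0, 15, 16, 3, 7, 12, 13, 18, 4, 11, 2, 8, 6, 10, 14, 1, 5, 17, 9]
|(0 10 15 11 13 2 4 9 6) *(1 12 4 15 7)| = 8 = |(0 10 7 1 12 4 9 6)(2 15 11 13)|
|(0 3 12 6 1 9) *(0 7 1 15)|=|(0 3 12 6 15)(1 9 7)|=15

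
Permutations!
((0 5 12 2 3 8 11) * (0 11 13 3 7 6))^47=((0 5 12 2 7 6)(3 8 13))^47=(0 6 7 2 12 5)(3 13 8)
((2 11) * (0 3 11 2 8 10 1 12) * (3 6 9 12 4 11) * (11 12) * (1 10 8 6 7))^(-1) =(0 12 4 1 7)(6 11 9)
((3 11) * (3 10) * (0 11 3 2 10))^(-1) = ((0 11)(2 10))^(-1) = (0 11)(2 10)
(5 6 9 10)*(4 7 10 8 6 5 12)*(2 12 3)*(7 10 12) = [0, 1, 7, 2, 10, 5, 9, 12, 6, 8, 3, 11, 4] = (2 7 12 4 10 3)(6 9 8)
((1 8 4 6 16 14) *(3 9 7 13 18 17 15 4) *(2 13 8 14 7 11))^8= ((1 14)(2 13 18 17 15 4 6 16 7 8 3 9 11))^8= (2 7 17 9 6 13 8 15 11 16 18 3 4)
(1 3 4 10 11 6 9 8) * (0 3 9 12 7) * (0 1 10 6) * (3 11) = [11, 9, 2, 4, 6, 5, 12, 1, 10, 8, 3, 0, 7] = (0 11)(1 9 8 10 3 4 6 12 7)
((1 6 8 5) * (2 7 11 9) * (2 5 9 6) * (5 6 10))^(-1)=(1 5 10 11 7 2)(6 9 8)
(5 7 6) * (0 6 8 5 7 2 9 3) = (0 6 7 8 5 2 9 3) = [6, 1, 9, 0, 4, 2, 7, 8, 5, 3]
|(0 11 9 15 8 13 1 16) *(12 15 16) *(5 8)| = |(0 11 9 16)(1 12 15 5 8 13)| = 12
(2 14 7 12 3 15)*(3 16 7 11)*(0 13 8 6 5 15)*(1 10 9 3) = [13, 10, 14, 0, 4, 15, 5, 12, 6, 3, 9, 1, 16, 8, 11, 2, 7] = (0 13 8 6 5 15 2 14 11 1 10 9 3)(7 12 16)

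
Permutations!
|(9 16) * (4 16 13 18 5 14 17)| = 8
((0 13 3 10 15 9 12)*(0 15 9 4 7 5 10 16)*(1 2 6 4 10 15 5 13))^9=((0 1 2 6 4 7 13 3 16)(5 15 10 9 12))^9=(16)(5 12 9 10 15)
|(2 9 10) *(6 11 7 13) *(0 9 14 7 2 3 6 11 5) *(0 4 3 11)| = |(0 9 10 11 2 14 7 13)(3 6 5 4)| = 8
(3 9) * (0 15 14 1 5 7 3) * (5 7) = (0 15 14 1 7 3 9) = [15, 7, 2, 9, 4, 5, 6, 3, 8, 0, 10, 11, 12, 13, 1, 14]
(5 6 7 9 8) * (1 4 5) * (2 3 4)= [0, 2, 3, 4, 5, 6, 7, 9, 1, 8]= (1 2 3 4 5 6 7 9 8)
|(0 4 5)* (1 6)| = 6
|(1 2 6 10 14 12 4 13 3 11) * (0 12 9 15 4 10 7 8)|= |(0 12 10 14 9 15 4 13 3 11 1 2 6 7 8)|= 15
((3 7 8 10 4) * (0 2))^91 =(0 2)(3 7 8 10 4)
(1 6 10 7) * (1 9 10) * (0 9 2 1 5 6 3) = [9, 3, 1, 0, 4, 6, 5, 2, 8, 10, 7] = (0 9 10 7 2 1 3)(5 6)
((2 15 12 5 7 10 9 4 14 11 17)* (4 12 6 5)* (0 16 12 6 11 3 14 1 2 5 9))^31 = ((0 16 12 4 1 2 15 11 17 5 7 10)(3 14)(6 9))^31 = (0 11 12 5 1 10 15 16 17 4 7 2)(3 14)(6 9)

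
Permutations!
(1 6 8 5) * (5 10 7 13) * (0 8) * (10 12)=(0 8 12 10 7 13 5 1 6)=[8, 6, 2, 3, 4, 1, 0, 13, 12, 9, 7, 11, 10, 5]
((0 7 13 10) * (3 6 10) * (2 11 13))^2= (0 2 13 6)(3 10 7 11)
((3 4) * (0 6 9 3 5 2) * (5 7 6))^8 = (0 2 5)(3 6 4 9 7)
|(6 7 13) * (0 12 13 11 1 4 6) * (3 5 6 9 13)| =11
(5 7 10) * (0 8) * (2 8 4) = (0 4 2 8)(5 7 10) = [4, 1, 8, 3, 2, 7, 6, 10, 0, 9, 5]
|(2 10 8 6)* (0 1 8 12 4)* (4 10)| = 6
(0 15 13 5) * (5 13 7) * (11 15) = (0 11 15 7 5) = [11, 1, 2, 3, 4, 0, 6, 5, 8, 9, 10, 15, 12, 13, 14, 7]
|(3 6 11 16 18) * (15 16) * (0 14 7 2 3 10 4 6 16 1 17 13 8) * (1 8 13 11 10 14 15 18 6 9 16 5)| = 45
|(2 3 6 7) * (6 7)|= |(2 3 7)|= 3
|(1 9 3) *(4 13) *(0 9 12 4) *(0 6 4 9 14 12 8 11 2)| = |(0 14 12 9 3 1 8 11 2)(4 13 6)| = 9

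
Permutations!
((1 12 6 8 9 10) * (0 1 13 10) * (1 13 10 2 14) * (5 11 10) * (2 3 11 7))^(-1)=(0 9 8 6 12 1 14 2 7 5 10 11 3 13)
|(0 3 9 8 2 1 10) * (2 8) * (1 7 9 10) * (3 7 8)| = 7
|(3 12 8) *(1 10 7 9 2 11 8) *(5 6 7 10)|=|(1 5 6 7 9 2 11 8 3 12)|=10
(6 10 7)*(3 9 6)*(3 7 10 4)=(10)(3 9 6 4)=[0, 1, 2, 9, 3, 5, 4, 7, 8, 6, 10]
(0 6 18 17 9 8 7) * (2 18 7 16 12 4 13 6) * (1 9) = [2, 9, 18, 3, 13, 5, 7, 0, 16, 8, 10, 11, 4, 6, 14, 15, 12, 1, 17] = (0 2 18 17 1 9 8 16 12 4 13 6 7)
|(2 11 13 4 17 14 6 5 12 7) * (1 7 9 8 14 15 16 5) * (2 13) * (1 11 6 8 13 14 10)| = |(1 7 14 8 10)(2 6 11)(4 17 15 16 5 12 9 13)| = 120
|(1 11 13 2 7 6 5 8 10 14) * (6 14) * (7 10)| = |(1 11 13 2 10 6 5 8 7 14)| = 10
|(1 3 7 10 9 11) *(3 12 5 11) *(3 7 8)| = 12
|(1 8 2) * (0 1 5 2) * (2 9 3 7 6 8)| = |(0 1 2 5 9 3 7 6 8)| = 9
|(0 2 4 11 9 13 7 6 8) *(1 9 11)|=|(0 2 4 1 9 13 7 6 8)|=9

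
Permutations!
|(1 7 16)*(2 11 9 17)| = |(1 7 16)(2 11 9 17)| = 12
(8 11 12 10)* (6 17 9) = (6 17 9)(8 11 12 10) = [0, 1, 2, 3, 4, 5, 17, 7, 11, 6, 8, 12, 10, 13, 14, 15, 16, 9]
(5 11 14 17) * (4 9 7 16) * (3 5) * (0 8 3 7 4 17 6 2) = [8, 1, 0, 5, 9, 11, 2, 16, 3, 4, 10, 14, 12, 13, 6, 15, 17, 7] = (0 8 3 5 11 14 6 2)(4 9)(7 16 17)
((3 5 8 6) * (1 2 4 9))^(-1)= ((1 2 4 9)(3 5 8 6))^(-1)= (1 9 4 2)(3 6 8 5)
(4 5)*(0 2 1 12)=[2, 12, 1, 3, 5, 4, 6, 7, 8, 9, 10, 11, 0]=(0 2 1 12)(4 5)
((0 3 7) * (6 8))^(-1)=((0 3 7)(6 8))^(-1)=(0 7 3)(6 8)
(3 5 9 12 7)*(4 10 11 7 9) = (3 5 4 10 11 7)(9 12) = [0, 1, 2, 5, 10, 4, 6, 3, 8, 12, 11, 7, 9]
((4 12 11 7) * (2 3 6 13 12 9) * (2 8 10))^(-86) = ((2 3 6 13 12 11 7 4 9 8 10))^(-86) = (2 6 12 7 9 10 3 13 11 4 8)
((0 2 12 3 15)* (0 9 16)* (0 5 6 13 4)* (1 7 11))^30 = ((0 2 12 3 15 9 16 5 6 13 4)(1 7 11))^30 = (0 6 9 12 4 5 15 2 13 16 3)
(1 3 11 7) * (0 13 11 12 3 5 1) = (0 13 11 7)(1 5)(3 12) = [13, 5, 2, 12, 4, 1, 6, 0, 8, 9, 10, 7, 3, 11]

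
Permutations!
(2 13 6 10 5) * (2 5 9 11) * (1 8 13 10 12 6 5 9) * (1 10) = (1 8 13 5 9 11 2)(6 12) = [0, 8, 1, 3, 4, 9, 12, 7, 13, 11, 10, 2, 6, 5]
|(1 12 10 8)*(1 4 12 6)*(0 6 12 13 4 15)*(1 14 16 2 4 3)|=|(0 6 14 16 2 4 13 3 1 12 10 8 15)|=13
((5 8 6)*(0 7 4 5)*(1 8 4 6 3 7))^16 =(0 7 8)(1 6 3)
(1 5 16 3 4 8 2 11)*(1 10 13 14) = (1 5 16 3 4 8 2 11 10 13 14) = [0, 5, 11, 4, 8, 16, 6, 7, 2, 9, 13, 10, 12, 14, 1, 15, 3]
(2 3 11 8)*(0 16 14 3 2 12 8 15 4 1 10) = (0 16 14 3 11 15 4 1 10)(8 12) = [16, 10, 2, 11, 1, 5, 6, 7, 12, 9, 0, 15, 8, 13, 3, 4, 14]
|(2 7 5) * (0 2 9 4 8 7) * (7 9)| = |(0 2)(4 8 9)(5 7)| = 6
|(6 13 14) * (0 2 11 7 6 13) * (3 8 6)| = 14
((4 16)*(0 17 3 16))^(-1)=(0 4 16 3 17)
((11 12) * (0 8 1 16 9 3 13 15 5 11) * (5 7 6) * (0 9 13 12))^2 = ((0 8 1 16 13 15 7 6 5 11)(3 12 9))^2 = (0 1 13 7 5)(3 9 12)(6 11 8 16 15)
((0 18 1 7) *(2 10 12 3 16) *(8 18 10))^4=((0 10 12 3 16 2 8 18 1 7))^4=(0 16 1 12 8)(2 7 3 18 10)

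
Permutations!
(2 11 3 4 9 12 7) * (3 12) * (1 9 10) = (1 9 3 4 10)(2 11 12 7) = [0, 9, 11, 4, 10, 5, 6, 2, 8, 3, 1, 12, 7]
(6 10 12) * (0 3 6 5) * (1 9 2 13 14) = (0 3 6 10 12 5)(1 9 2 13 14) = [3, 9, 13, 6, 4, 0, 10, 7, 8, 2, 12, 11, 5, 14, 1]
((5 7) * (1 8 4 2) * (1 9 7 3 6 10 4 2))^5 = (1 5)(2 6)(3 8)(4 7)(9 10)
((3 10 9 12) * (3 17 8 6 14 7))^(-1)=(3 7 14 6 8 17 12 9 10)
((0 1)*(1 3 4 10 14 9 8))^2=((0 3 4 10 14 9 8 1))^2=(0 4 14 8)(1 3 10 9)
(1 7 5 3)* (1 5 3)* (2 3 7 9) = (1 9 2 3 5) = [0, 9, 3, 5, 4, 1, 6, 7, 8, 2]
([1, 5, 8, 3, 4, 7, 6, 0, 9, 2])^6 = (9)(0 5)(1 7)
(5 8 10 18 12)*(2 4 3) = (2 4 3)(5 8 10 18 12) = [0, 1, 4, 2, 3, 8, 6, 7, 10, 9, 18, 11, 5, 13, 14, 15, 16, 17, 12]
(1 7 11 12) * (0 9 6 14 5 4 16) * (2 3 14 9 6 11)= [6, 7, 3, 14, 16, 4, 9, 2, 8, 11, 10, 12, 1, 13, 5, 15, 0]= (0 6 9 11 12 1 7 2 3 14 5 4 16)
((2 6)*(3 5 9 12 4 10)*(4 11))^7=((2 6)(3 5 9 12 11 4 10))^7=(12)(2 6)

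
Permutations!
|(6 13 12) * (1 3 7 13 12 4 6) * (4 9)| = 8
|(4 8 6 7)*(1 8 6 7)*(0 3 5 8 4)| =|(0 3 5 8 7)(1 4 6)| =15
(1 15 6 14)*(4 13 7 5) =(1 15 6 14)(4 13 7 5) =[0, 15, 2, 3, 13, 4, 14, 5, 8, 9, 10, 11, 12, 7, 1, 6]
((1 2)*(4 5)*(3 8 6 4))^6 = (3 8 6 4 5) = ((1 2)(3 8 6 4 5))^6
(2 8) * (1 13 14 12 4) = (1 13 14 12 4)(2 8) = [0, 13, 8, 3, 1, 5, 6, 7, 2, 9, 10, 11, 4, 14, 12]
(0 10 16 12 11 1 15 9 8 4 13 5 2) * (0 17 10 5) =(0 5 2 17 10 16 12 11 1 15 9 8 4 13) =[5, 15, 17, 3, 13, 2, 6, 7, 4, 8, 16, 1, 11, 0, 14, 9, 12, 10]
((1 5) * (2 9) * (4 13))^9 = (1 5)(2 9)(4 13)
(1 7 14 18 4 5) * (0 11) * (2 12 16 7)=(0 11)(1 2 12 16 7 14 18 4 5)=[11, 2, 12, 3, 5, 1, 6, 14, 8, 9, 10, 0, 16, 13, 18, 15, 7, 17, 4]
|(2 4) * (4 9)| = 3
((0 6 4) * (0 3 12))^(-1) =(0 12 3 4 6)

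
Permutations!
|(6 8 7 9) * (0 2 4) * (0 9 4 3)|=15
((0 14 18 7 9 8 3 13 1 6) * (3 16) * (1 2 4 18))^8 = ((0 14 1 6)(2 4 18 7 9 8 16 3 13))^8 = (2 13 3 16 8 9 7 18 4)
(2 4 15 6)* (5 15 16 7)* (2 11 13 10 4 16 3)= [0, 1, 16, 2, 3, 15, 11, 5, 8, 9, 4, 13, 12, 10, 14, 6, 7]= (2 16 7 5 15 6 11 13 10 4 3)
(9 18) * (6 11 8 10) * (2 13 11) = [0, 1, 13, 3, 4, 5, 2, 7, 10, 18, 6, 8, 12, 11, 14, 15, 16, 17, 9] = (2 13 11 8 10 6)(9 18)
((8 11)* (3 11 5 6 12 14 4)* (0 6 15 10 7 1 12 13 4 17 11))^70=((0 6 13 4 3)(1 12 14 17 11 8 5 15 10 7))^70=(17)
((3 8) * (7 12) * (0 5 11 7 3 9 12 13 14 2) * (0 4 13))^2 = (0 11)(2 13)(3 9)(4 14)(5 7)(8 12)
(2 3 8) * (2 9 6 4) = (2 3 8 9 6 4) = [0, 1, 3, 8, 2, 5, 4, 7, 9, 6]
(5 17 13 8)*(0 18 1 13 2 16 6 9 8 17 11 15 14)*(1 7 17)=(0 18 7 17 2 16 6 9 8 5 11 15 14)(1 13)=[18, 13, 16, 3, 4, 11, 9, 17, 5, 8, 10, 15, 12, 1, 0, 14, 6, 2, 7]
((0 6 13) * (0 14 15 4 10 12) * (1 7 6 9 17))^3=(0 1 13 4)(6 15 12 17)(7 14 10 9)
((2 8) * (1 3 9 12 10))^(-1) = (1 10 12 9 3)(2 8) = ((1 3 9 12 10)(2 8))^(-1)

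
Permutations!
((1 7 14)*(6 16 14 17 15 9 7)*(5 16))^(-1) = (1 14 16 5 6)(7 9 15 17) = ((1 6 5 16 14)(7 17 15 9))^(-1)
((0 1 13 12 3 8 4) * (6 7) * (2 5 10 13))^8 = ((0 1 2 5 10 13 12 3 8 4)(6 7))^8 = (0 8 12 10 2)(1 4 3 13 5)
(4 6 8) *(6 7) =(4 7 6 8) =[0, 1, 2, 3, 7, 5, 8, 6, 4]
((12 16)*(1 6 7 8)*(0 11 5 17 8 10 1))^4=((0 11 5 17 8)(1 6 7 10)(12 16))^4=(0 8 17 5 11)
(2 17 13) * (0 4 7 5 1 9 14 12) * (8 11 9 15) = (0 4 7 5 1 15 8 11 9 14 12)(2 17 13) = [4, 15, 17, 3, 7, 1, 6, 5, 11, 14, 10, 9, 0, 2, 12, 8, 16, 13]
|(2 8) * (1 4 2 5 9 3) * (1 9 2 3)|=|(1 4 3 9)(2 8 5)|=12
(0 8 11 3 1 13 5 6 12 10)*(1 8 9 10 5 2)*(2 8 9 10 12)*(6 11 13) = (0 10)(1 6 2)(3 9 12 5 11)(8 13) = [10, 6, 1, 9, 4, 11, 2, 7, 13, 12, 0, 3, 5, 8]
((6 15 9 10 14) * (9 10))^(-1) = ((6 15 10 14))^(-1) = (6 14 10 15)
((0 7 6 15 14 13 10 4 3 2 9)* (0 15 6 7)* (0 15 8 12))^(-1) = (0 12 8 9 2 3 4 10 13 14 15)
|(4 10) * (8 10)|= |(4 8 10)|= 3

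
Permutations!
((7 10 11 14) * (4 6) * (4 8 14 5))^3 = ((4 6 8 14 7 10 11 5))^3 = (4 14 11 6 7 5 8 10)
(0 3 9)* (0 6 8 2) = (0 3 9 6 8 2) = [3, 1, 0, 9, 4, 5, 8, 7, 2, 6]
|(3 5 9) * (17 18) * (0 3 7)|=10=|(0 3 5 9 7)(17 18)|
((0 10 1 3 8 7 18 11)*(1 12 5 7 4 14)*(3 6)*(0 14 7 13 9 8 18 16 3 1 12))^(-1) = ((0 10)(1 6)(3 18 11 14 12 5 13 9 8 4 7 16))^(-1) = (0 10)(1 6)(3 16 7 4 8 9 13 5 12 14 11 18)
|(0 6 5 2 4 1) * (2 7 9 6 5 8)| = 9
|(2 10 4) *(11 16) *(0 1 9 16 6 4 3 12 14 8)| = 13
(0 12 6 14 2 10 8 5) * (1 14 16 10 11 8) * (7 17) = (0 12 6 16 10 1 14 2 11 8 5)(7 17) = [12, 14, 11, 3, 4, 0, 16, 17, 5, 9, 1, 8, 6, 13, 2, 15, 10, 7]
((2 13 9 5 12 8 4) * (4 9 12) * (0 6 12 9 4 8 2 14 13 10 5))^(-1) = (0 9 13 14 4 8 5 10 2 12 6)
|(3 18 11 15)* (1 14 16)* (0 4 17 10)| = 12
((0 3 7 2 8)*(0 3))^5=((2 8 3 7))^5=(2 8 3 7)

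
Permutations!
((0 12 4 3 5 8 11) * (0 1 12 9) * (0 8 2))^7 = (0 3 1 9 5 12 8 2 4 11)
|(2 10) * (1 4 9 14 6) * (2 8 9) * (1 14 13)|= 14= |(1 4 2 10 8 9 13)(6 14)|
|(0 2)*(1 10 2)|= 4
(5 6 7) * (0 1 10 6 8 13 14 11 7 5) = (0 1 10 6 5 8 13 14 11 7) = [1, 10, 2, 3, 4, 8, 5, 0, 13, 9, 6, 7, 12, 14, 11]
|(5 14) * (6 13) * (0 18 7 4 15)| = |(0 18 7 4 15)(5 14)(6 13)| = 10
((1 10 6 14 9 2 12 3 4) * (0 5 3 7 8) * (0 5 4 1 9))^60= (0 3 2 6 8 4 1 12 14 5 9 10 7)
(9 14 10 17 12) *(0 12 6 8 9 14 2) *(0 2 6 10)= (0 12 14)(6 8 9)(10 17)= [12, 1, 2, 3, 4, 5, 8, 7, 9, 6, 17, 11, 14, 13, 0, 15, 16, 10]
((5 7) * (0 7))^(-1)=((0 7 5))^(-1)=(0 5 7)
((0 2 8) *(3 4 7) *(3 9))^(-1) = (0 8 2)(3 9 7 4)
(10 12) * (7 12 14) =(7 12 10 14) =[0, 1, 2, 3, 4, 5, 6, 12, 8, 9, 14, 11, 10, 13, 7]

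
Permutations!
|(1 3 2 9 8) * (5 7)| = |(1 3 2 9 8)(5 7)| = 10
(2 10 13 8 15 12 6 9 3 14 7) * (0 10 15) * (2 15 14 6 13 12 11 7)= [10, 1, 14, 6, 4, 5, 9, 15, 0, 3, 12, 7, 13, 8, 2, 11]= (0 10 12 13 8)(2 14)(3 6 9)(7 15 11)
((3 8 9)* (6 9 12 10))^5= (3 9 6 10 12 8)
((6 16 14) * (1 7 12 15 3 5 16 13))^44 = (1 3 6 12 16)(5 13 15 14 7)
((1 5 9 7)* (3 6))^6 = (1 9)(5 7)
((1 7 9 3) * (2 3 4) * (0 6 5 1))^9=(9)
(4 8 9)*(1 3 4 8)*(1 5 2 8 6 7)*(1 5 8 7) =(1 3 4 8 9 6)(2 7 5) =[0, 3, 7, 4, 8, 2, 1, 5, 9, 6]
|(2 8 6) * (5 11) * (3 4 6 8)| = |(2 3 4 6)(5 11)| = 4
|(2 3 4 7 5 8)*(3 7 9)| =|(2 7 5 8)(3 4 9)| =12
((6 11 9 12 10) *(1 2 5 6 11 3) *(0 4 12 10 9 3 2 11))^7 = ((0 4 12 9 10)(1 11 3)(2 5 6))^7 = (0 12 10 4 9)(1 11 3)(2 5 6)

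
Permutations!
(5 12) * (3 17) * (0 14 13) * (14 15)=(0 15 14 13)(3 17)(5 12)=[15, 1, 2, 17, 4, 12, 6, 7, 8, 9, 10, 11, 5, 0, 13, 14, 16, 3]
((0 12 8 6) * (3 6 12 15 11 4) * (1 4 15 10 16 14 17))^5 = ((0 10 16 14 17 1 4 3 6)(8 12)(11 15))^5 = (0 1 10 4 16 3 14 6 17)(8 12)(11 15)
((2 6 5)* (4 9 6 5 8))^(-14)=(4 6)(8 9)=((2 5)(4 9 6 8))^(-14)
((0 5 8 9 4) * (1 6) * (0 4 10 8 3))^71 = (0 3 5)(1 6)(8 10 9)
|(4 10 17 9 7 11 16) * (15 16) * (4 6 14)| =|(4 10 17 9 7 11 15 16 6 14)| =10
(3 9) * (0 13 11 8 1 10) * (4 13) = (0 4 13 11 8 1 10)(3 9) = [4, 10, 2, 9, 13, 5, 6, 7, 1, 3, 0, 8, 12, 11]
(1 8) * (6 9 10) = (1 8)(6 9 10) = [0, 8, 2, 3, 4, 5, 9, 7, 1, 10, 6]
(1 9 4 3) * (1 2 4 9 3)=(9)(1 3 2 4)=[0, 3, 4, 2, 1, 5, 6, 7, 8, 9]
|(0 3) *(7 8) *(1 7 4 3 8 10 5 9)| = 20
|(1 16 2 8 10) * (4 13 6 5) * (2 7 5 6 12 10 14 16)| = 11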